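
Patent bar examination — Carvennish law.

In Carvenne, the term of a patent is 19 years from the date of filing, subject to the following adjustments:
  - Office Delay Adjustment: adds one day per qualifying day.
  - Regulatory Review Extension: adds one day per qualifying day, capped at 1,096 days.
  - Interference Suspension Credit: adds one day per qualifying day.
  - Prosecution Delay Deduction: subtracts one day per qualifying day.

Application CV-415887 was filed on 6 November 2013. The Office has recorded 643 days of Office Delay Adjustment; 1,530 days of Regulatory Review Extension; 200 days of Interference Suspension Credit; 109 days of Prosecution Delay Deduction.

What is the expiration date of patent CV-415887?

2037-11-10

Base term: filing date + 19 years → 6 November 2032.
Office Delay Adjustment: +643 days → 11 August 2034.
Regulatory Review Extension: 1530 days claimed exceeds the 1096-day cap, so +1096 days → 11 August 2037.
Interference Suspension Credit: +200 days → 27 February 2038.
Prosecution Delay Deduction: −109 days → 10 November 2037.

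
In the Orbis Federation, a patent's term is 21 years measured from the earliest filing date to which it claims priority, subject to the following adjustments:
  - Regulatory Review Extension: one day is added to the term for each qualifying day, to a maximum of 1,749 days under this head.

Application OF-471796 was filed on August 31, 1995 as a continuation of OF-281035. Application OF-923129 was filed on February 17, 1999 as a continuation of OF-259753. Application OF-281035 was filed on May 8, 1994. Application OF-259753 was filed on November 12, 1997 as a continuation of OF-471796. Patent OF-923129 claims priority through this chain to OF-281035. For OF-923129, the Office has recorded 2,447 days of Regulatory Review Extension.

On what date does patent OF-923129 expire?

Earliest priority filing: 8 May 1994.
Base term: 8 May 1994 + 21 years → 8 May 2015.
Regulatory Review Extension: 2447 days claimed exceeds the 1749-day cap, so +1749 days → 20 February 2020.

2020-02-20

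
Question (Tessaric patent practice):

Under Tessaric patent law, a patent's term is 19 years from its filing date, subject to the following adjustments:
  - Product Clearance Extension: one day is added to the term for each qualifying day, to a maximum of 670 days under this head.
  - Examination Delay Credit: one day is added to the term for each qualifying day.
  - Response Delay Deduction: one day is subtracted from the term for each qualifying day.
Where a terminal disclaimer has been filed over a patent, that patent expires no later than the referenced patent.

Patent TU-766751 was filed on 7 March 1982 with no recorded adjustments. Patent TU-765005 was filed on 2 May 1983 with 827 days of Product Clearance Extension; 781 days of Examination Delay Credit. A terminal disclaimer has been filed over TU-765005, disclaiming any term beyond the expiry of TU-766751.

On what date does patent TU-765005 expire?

March 7, 2001

Natural term of TU-765005:
  Base: filing + 19 years → 2 May 2002.
  Product Clearance Extension: 827 days claimed exceeds the 670-day cap, so +670 days → 2 March 2004.
  Examination Delay Credit: +781 days → 22 April 2006.
Expiry of referenced patent TU-766751:
  Base: filing + 19 years → 7 March 2001.
Terminal disclaimer: TU-765005 expires on the earlier of 22 April 2006 and 7 March 2001.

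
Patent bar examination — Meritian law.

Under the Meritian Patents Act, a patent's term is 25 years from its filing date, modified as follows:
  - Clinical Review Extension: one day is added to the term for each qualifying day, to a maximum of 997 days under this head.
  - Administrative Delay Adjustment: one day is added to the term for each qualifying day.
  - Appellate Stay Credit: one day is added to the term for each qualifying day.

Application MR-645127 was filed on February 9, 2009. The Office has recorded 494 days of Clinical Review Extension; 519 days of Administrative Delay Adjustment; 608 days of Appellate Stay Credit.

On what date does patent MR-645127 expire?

Base term: filing date + 25 years → 9 February 2034.
Clinical Review Extension: 494 days (within the 997-day cap) → +494 days → 18 June 2035.
Administrative Delay Adjustment: +519 days → 18 November 2036.
Appellate Stay Credit: +608 days → 19 July 2038.

2038-07-19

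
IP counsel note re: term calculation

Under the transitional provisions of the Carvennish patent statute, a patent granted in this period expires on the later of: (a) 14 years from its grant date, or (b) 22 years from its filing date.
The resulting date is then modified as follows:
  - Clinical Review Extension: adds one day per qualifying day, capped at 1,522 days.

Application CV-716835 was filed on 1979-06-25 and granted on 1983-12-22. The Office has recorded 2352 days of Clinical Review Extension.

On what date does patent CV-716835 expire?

(a) grant + 14 years → 22 December 1997.
(b) filing + 22 years → 25 June 2001.
Later of the two: 25 June 2001.
Clinical Review Extension: 2352 days claimed exceeds the 1522-day cap, so +1522 days → 25 August 2005.

August 25, 2005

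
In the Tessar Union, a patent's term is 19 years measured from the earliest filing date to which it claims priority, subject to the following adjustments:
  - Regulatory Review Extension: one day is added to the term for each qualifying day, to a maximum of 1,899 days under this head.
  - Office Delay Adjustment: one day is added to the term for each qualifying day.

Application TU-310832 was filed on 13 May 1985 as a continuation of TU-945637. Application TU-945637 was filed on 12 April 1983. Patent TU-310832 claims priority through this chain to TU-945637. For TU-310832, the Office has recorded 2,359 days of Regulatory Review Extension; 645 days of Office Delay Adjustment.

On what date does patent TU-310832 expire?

2009-03-30

Earliest priority filing: 12 April 1983.
Base term: 12 April 1983 + 19 years → 12 April 2002.
Regulatory Review Extension: 2359 days claimed exceeds the 1899-day cap, so +1899 days → 24 June 2007.
Office Delay Adjustment: +645 days → 30 March 2009.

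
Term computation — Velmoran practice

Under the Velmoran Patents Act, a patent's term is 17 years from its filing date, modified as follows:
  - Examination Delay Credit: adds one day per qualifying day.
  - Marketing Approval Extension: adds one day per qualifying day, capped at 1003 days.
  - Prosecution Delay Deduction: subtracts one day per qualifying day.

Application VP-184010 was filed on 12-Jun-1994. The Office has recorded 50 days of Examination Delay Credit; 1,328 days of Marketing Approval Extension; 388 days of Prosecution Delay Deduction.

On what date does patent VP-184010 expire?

Base term: filing date + 17 years → 12 June 2011.
Examination Delay Credit: +50 days → 1 August 2011.
Marketing Approval Extension: 1328 days claimed exceeds the 1003-day cap, so +1003 days → 30 April 2014.
Prosecution Delay Deduction: −388 days → 7 April 2013.

2013-04-07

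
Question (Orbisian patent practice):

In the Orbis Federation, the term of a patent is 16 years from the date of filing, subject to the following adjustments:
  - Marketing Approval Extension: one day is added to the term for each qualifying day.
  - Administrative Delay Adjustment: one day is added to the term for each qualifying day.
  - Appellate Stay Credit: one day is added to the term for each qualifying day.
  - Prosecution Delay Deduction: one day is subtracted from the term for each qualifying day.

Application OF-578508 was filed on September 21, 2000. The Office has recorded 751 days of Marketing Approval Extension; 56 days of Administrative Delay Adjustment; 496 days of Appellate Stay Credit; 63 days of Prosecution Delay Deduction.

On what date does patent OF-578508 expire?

Base term: filing date + 16 years → 21 September 2016.
Marketing Approval Extension: +751 days → 12 October 2018.
Administrative Delay Adjustment: +56 days → 7 December 2018.
Appellate Stay Credit: +496 days → 16 April 2020.
Prosecution Delay Deduction: −63 days → 13 February 2020.

2020-02-13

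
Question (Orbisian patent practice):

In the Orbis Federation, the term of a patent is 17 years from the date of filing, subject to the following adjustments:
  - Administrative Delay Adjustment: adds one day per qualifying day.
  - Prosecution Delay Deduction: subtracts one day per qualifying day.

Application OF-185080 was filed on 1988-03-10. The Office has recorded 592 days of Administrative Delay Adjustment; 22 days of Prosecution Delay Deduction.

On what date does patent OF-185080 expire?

October 1, 2006

Base term: filing date + 17 years → 10 March 2005.
Administrative Delay Adjustment: +592 days → 23 October 2006.
Prosecution Delay Deduction: −22 days → 1 October 2006.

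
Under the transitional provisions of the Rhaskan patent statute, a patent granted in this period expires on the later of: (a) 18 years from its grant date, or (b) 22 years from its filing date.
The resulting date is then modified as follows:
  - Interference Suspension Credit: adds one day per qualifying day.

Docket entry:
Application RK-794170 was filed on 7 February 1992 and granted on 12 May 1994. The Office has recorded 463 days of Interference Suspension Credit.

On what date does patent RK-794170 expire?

2015-05-16

(a) grant + 18 years → 12 May 2012.
(b) filing + 22 years → 7 February 2014.
Later of the two: 7 February 2014.
Interference Suspension Credit: +463 days → 16 May 2015.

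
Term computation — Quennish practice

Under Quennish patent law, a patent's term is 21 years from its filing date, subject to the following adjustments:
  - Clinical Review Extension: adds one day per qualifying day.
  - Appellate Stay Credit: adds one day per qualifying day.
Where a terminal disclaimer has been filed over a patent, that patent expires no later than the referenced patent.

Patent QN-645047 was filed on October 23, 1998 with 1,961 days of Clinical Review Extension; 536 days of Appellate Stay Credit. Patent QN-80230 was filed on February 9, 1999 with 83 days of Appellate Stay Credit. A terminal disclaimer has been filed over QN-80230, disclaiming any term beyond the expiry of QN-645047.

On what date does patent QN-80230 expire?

May 2, 2020

Natural term of QN-80230:
  Base: filing + 21 years → 9 February 2020.
  Appellate Stay Credit: +83 days → 2 May 2020.
Expiry of referenced patent QN-645047:
  Base: filing + 21 years → 23 October 2019.
  Clinical Review Extension: +1961 days → 6 March 2025.
  Appellate Stay Credit: +536 days → 24 August 2026.
Terminal disclaimer: QN-80230 expires on the earlier of 2 May 2020 and 24 August 2026.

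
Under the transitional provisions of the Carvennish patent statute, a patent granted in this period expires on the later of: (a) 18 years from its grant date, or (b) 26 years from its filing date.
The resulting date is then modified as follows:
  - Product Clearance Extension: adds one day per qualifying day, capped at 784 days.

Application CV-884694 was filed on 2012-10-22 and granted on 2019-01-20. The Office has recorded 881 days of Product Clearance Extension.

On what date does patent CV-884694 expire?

(a) grant + 18 years → 20 January 2037.
(b) filing + 26 years → 22 October 2038.
Later of the two: 22 October 2038.
Product Clearance Extension: 881 days claimed exceeds the 784-day cap, so +784 days → 14 December 2040.

December 14, 2040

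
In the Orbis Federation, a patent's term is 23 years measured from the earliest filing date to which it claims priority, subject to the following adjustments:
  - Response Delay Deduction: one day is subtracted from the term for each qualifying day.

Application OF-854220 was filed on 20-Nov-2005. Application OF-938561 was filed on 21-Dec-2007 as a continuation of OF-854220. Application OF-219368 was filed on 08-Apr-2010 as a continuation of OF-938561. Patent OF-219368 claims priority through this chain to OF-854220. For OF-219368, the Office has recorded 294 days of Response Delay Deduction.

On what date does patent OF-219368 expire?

Earliest priority filing: 20 November 2005.
Base term: 20 November 2005 + 23 years → 20 November 2028.
Response Delay Deduction: −294 days → 31 January 2028.

January 31, 2028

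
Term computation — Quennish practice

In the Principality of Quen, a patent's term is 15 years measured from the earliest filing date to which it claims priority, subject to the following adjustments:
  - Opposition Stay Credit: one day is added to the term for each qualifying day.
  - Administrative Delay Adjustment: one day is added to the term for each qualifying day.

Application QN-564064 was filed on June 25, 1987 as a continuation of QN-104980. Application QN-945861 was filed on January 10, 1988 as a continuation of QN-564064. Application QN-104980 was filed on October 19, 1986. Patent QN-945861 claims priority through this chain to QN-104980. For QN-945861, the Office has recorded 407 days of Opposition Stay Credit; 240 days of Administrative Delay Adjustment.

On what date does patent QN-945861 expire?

Earliest priority filing: 19 October 1986.
Base term: 19 October 1986 + 15 years → 19 October 2001.
Opposition Stay Credit: +407 days → 30 November 2002.
Administrative Delay Adjustment: +240 days → 28 July 2003.

July 28, 2003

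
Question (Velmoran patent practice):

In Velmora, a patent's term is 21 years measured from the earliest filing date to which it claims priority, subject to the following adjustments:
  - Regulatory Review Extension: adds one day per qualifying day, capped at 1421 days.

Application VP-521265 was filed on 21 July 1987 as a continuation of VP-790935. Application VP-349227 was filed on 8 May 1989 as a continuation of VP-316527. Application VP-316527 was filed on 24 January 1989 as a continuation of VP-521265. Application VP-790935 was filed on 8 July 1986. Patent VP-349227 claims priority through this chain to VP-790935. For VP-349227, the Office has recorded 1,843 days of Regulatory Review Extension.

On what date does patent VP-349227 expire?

May 29, 2011

Earliest priority filing: 8 July 1986.
Base term: 8 July 1986 + 21 years → 8 July 2007.
Regulatory Review Extension: 1843 days claimed exceeds the 1421-day cap, so +1421 days → 29 May 2011.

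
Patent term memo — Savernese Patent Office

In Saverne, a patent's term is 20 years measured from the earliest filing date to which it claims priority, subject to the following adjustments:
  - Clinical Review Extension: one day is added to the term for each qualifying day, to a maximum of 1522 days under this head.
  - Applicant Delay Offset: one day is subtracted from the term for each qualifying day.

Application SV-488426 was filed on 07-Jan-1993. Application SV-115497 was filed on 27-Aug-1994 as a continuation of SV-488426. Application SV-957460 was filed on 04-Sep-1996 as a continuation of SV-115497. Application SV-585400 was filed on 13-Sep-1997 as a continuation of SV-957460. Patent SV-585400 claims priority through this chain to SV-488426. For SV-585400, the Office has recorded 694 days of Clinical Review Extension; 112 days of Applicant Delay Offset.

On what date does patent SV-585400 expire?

2014-08-12

Earliest priority filing: 7 January 1993.
Base term: 7 January 1993 + 20 years → 7 January 2013.
Clinical Review Extension: 694 days (within the 1522-day cap) → +694 days → 2 December 2014.
Applicant Delay Offset: −112 days → 12 August 2014.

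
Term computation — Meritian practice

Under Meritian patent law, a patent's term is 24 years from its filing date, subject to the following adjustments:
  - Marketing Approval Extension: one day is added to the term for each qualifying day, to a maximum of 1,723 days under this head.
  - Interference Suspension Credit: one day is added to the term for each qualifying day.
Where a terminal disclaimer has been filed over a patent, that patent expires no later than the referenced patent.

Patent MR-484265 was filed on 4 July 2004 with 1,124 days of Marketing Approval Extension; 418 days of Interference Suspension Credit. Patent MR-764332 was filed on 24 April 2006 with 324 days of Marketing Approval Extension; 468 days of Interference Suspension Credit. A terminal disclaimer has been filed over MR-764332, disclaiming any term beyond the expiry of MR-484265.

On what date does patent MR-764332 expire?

Natural term of MR-764332:
  Base: filing + 24 years → 24 April 2030.
  Marketing Approval Extension: 324 days (within the 1723-day cap) → +324 days → 14 March 2031.
  Interference Suspension Credit: +468 days → 24 June 2032.
Expiry of referenced patent MR-484265:
  Base: filing + 24 years → 4 July 2028.
  Marketing Approval Extension: 1124 days (within the 1723-day cap) → +1124 days → 2 August 2031.
  Interference Suspension Credit: +418 days → 23 September 2032.
Terminal disclaimer: MR-764332 expires on the earlier of 24 June 2032 and 23 September 2032.

2032-06-24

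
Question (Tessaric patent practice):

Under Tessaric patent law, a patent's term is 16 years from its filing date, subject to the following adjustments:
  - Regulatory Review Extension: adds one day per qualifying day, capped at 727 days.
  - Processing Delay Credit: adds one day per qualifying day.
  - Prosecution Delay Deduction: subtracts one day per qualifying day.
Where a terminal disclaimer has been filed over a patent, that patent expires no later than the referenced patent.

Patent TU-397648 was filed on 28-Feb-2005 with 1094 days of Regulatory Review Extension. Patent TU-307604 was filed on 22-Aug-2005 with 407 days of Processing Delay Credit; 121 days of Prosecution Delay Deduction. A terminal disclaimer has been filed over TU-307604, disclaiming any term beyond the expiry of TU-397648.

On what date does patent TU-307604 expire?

June 4, 2022

Natural term of TU-307604:
  Base: filing + 16 years → 22 August 2021.
  Processing Delay Credit: +407 days → 3 October 2022.
  Prosecution Delay Deduction: −121 days → 4 June 2022.
Expiry of referenced patent TU-397648:
  Base: filing + 16 years → 28 February 2021.
  Regulatory Review Extension: 1094 days claimed exceeds the 727-day cap, so +727 days → 25 February 2023.
Terminal disclaimer: TU-307604 expires on the earlier of 4 June 2022 and 25 February 2023.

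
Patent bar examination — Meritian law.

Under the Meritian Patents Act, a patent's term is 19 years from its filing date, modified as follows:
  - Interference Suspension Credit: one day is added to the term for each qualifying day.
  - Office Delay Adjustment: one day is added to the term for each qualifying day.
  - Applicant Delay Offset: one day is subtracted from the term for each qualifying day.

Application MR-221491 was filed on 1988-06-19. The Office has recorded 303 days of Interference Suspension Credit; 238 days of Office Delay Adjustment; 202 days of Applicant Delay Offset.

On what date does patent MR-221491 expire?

Base term: filing date + 19 years → 19 June 2007.
Interference Suspension Credit: +303 days → 17 April 2008.
Office Delay Adjustment: +238 days → 11 December 2008.
Applicant Delay Offset: −202 days → 23 May 2008.

May 23, 2008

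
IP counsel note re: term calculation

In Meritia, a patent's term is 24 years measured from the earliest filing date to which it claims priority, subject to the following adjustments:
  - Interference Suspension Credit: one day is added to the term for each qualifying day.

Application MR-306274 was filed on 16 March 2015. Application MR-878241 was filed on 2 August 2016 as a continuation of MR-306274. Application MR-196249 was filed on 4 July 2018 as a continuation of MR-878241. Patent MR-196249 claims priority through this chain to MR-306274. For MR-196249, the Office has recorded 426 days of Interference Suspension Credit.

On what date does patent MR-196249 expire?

2040-05-15

Earliest priority filing: 16 March 2015.
Base term: 16 March 2015 + 24 years → 16 March 2039.
Interference Suspension Credit: +426 days → 15 May 2040.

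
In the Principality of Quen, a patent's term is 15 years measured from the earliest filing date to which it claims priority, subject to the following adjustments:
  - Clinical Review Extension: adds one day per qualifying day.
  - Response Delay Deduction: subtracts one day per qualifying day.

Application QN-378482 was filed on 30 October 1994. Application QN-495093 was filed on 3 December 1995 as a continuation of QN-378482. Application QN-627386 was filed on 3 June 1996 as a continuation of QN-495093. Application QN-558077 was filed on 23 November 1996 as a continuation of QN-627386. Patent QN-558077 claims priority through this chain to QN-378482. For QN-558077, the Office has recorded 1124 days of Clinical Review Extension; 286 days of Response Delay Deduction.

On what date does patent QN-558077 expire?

2012-02-15

Earliest priority filing: 30 October 1994.
Base term: 30 October 1994 + 15 years → 30 October 2009.
Clinical Review Extension: +1124 days → 27 November 2012.
Response Delay Deduction: −286 days → 15 February 2012.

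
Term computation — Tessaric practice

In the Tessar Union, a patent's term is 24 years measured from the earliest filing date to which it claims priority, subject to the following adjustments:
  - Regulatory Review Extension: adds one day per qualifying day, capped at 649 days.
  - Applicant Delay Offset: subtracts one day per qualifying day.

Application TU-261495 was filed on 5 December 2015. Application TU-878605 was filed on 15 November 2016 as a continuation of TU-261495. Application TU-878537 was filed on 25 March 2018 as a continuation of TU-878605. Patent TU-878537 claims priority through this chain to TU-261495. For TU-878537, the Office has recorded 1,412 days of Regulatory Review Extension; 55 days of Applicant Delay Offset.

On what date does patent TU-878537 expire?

Earliest priority filing: 5 December 2015.
Base term: 5 December 2015 + 24 years → 5 December 2039.
Regulatory Review Extension: 1412 days claimed exceeds the 649-day cap, so +649 days → 14 September 2041.
Applicant Delay Offset: −55 days → 21 July 2041.

July 21, 2041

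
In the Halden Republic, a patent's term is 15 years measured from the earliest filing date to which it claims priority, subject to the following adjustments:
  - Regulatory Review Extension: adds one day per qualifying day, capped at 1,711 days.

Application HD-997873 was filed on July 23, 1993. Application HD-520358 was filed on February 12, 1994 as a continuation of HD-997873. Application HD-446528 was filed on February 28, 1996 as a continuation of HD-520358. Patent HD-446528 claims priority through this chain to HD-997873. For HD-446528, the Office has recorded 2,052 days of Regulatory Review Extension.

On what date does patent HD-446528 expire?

2013-03-30

Earliest priority filing: 23 July 1993.
Base term: 23 July 1993 + 15 years → 23 July 2008.
Regulatory Review Extension: 2052 days claimed exceeds the 1711-day cap, so +1711 days → 30 March 2013.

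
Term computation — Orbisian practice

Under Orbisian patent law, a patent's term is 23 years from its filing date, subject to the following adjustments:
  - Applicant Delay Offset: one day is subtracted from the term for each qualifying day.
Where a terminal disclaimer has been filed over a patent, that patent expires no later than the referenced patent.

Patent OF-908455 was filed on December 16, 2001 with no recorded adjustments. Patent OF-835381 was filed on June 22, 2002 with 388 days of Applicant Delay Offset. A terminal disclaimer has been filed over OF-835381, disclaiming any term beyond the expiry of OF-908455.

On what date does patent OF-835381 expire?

May 30, 2024

Natural term of OF-835381:
  Base: filing + 23 years → 22 June 2025.
  Applicant Delay Offset: −388 days → 30 May 2024.
Expiry of referenced patent OF-908455:
  Base: filing + 23 years → 16 December 2024.
Terminal disclaimer: OF-835381 expires on the earlier of 30 May 2024 and 16 December 2024.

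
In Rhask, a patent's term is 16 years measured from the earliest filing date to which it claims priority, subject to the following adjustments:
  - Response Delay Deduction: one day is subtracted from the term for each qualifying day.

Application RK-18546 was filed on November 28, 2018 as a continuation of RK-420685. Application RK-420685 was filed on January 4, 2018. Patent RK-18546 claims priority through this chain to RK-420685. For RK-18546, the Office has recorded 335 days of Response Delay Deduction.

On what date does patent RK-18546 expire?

Earliest priority filing: 4 January 2018.
Base term: 4 January 2018 + 16 years → 4 January 2034.
Response Delay Deduction: −335 days → 3 February 2033.

2033-02-03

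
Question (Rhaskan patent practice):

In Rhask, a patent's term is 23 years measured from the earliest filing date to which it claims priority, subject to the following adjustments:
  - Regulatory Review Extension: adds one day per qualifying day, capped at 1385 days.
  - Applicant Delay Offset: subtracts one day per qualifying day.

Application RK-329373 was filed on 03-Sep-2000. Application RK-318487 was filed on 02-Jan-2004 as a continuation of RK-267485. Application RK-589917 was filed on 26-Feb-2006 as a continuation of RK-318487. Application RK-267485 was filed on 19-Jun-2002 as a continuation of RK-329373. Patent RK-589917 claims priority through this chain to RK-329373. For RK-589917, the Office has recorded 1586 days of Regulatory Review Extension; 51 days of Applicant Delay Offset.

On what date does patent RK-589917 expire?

2027-04-29

Earliest priority filing: 3 September 2000.
Base term: 3 September 2000 + 23 years → 3 September 2023.
Regulatory Review Extension: 1586 days claimed exceeds the 1385-day cap, so +1385 days → 19 June 2027.
Applicant Delay Offset: −51 days → 29 April 2027.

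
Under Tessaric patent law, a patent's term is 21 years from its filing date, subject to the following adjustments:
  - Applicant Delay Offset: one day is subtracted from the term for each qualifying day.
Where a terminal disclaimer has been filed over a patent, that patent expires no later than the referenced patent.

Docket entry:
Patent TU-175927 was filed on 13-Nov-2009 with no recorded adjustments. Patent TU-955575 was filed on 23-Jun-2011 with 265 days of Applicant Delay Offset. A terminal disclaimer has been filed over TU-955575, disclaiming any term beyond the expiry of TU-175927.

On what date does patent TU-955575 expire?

Natural term of TU-955575:
  Base: filing + 21 years → 23 June 2032.
  Applicant Delay Offset: −265 days → 2 October 2031.
Expiry of referenced patent TU-175927:
  Base: filing + 21 years → 13 November 2030.
Terminal disclaimer: TU-955575 expires on the earlier of 2 October 2031 and 13 November 2030.

November 13, 2030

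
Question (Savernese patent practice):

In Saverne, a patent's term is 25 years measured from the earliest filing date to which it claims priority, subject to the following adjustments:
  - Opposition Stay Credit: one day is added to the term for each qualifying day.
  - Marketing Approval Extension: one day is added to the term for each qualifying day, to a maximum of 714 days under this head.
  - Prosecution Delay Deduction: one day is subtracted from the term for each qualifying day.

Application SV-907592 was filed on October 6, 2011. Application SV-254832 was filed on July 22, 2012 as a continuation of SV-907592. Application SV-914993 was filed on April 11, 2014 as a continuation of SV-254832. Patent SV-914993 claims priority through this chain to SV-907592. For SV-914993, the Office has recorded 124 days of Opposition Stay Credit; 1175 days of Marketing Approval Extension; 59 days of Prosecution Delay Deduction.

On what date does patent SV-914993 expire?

2038-11-24

Earliest priority filing: 6 October 2011.
Base term: 6 October 2011 + 25 years → 6 October 2036.
Opposition Stay Credit: +124 days → 7 February 2037.
Marketing Approval Extension: 1175 days claimed exceeds the 714-day cap, so +714 days → 22 January 2039.
Prosecution Delay Deduction: −59 days → 24 November 2038.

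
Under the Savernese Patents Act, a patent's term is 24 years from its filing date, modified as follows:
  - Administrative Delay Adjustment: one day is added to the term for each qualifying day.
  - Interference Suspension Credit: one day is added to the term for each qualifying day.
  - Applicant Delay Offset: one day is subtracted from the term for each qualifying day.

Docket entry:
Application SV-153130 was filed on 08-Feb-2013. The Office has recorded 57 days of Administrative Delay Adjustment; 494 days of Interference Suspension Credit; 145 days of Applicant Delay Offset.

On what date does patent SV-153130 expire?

2038-03-21

Base term: filing date + 24 years → 8 February 2037.
Administrative Delay Adjustment: +57 days → 6 April 2037.
Interference Suspension Credit: +494 days → 13 August 2038.
Applicant Delay Offset: −145 days → 21 March 2038.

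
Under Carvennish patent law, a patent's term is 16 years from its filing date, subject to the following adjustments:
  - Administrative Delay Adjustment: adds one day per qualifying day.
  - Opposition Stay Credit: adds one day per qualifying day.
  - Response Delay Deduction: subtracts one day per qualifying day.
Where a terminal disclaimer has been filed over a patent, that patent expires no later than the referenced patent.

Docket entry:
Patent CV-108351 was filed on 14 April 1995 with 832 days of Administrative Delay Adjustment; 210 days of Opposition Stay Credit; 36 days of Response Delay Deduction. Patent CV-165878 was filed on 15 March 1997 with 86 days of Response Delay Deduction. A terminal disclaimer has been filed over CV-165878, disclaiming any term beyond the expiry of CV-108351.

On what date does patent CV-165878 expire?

December 19, 2012

Natural term of CV-165878:
  Base: filing + 16 years → 15 March 2013.
  Response Delay Deduction: −86 days → 19 December 2012.
Expiry of referenced patent CV-108351:
  Base: filing + 16 years → 14 April 2011.
  Administrative Delay Adjustment: +832 days → 24 July 2013.
  Opposition Stay Credit: +210 days → 19 February 2014.
  Response Delay Deduction: −36 days → 14 January 2014.
Terminal disclaimer: CV-165878 expires on the earlier of 19 December 2012 and 14 January 2014.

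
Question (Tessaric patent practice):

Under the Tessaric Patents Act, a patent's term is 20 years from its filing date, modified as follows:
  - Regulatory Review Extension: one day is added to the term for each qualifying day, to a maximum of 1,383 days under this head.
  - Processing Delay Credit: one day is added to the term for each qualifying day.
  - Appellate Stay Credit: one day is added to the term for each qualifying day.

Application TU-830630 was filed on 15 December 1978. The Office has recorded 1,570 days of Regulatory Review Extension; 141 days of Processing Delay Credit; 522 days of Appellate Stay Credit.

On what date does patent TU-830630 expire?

2004-07-22

Base term: filing date + 20 years → 15 December 1998.
Regulatory Review Extension: 1570 days claimed exceeds the 1383-day cap, so +1383 days → 28 September 2002.
Processing Delay Credit: +141 days → 16 February 2003.
Appellate Stay Credit: +522 days → 22 July 2004.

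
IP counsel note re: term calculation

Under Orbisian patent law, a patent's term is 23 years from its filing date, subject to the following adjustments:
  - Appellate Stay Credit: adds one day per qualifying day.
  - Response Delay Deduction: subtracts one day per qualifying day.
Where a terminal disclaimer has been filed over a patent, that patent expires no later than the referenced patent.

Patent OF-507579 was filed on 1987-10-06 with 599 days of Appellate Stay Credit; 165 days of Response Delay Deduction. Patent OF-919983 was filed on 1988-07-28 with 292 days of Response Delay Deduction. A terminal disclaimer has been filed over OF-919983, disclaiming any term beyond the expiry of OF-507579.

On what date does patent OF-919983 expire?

Natural term of OF-919983:
  Base: filing + 23 years → 28 July 2011.
  Response Delay Deduction: −292 days → 9 October 2010.
Expiry of referenced patent OF-507579:
  Base: filing + 23 years → 6 October 2010.
  Appellate Stay Credit: +599 days → 27 May 2012.
  Response Delay Deduction: −165 days → 14 December 2011.
Terminal disclaimer: OF-919983 expires on the earlier of 9 October 2010 and 14 December 2011.

2010-10-09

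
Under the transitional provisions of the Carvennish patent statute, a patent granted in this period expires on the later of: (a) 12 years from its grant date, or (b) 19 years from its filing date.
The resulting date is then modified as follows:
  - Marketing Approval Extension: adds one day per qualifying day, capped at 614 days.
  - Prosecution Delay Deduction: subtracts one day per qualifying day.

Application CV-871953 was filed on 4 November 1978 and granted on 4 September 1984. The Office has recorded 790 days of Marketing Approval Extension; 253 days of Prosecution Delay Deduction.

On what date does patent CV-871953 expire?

1998-10-31

(a) grant + 12 years → 4 September 1996.
(b) filing + 19 years → 4 November 1997.
Later of the two: 4 November 1997.
Marketing Approval Extension: 790 days claimed exceeds the 614-day cap, so +614 days → 11 July 1999.
Prosecution Delay Deduction: −253 days → 31 October 1998.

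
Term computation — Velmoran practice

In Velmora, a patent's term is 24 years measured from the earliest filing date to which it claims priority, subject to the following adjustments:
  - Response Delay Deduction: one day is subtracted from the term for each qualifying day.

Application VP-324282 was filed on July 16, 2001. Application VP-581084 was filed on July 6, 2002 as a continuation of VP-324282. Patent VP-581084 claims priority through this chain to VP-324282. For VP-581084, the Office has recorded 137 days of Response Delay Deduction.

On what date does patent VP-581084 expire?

March 1, 2025

Earliest priority filing: 16 July 2001.
Base term: 16 July 2001 + 24 years → 16 July 2025.
Response Delay Deduction: −137 days → 1 March 2025.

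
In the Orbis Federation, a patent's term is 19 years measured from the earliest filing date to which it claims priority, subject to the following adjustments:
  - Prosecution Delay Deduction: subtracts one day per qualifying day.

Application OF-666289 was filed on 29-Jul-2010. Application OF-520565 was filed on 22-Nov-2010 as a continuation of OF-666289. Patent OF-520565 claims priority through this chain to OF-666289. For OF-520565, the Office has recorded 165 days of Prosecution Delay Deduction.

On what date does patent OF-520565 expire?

Earliest priority filing: 29 July 2010.
Base term: 29 July 2010 + 19 years → 29 July 2029.
Prosecution Delay Deduction: −165 days → 14 February 2029.

2029-02-14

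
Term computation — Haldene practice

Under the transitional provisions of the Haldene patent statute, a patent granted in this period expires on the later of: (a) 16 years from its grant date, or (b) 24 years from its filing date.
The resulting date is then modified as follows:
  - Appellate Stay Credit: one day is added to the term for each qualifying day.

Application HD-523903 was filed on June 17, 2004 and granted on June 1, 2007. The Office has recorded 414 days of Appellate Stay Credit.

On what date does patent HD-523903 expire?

2029-08-05

(a) grant + 16 years → 1 June 2023.
(b) filing + 24 years → 17 June 2028.
Later of the two: 17 June 2028.
Appellate Stay Credit: +414 days → 5 August 2029.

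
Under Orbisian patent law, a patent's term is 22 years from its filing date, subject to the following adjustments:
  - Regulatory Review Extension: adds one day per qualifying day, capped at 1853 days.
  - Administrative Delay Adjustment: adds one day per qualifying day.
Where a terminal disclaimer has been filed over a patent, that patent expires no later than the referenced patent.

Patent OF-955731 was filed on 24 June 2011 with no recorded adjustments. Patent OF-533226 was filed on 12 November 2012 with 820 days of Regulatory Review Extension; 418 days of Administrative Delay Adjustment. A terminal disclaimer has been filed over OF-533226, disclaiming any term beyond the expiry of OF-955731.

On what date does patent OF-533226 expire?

2033-06-24

Natural term of OF-533226:
  Base: filing + 22 years → 12 November 2034.
  Regulatory Review Extension: 820 days (within the 1853-day cap) → +820 days → 9 February 2037.
  Administrative Delay Adjustment: +418 days → 3 April 2038.
Expiry of referenced patent OF-955731:
  Base: filing + 22 years → 24 June 2033.
Terminal disclaimer: OF-533226 expires on the earlier of 3 April 2038 and 24 June 2033.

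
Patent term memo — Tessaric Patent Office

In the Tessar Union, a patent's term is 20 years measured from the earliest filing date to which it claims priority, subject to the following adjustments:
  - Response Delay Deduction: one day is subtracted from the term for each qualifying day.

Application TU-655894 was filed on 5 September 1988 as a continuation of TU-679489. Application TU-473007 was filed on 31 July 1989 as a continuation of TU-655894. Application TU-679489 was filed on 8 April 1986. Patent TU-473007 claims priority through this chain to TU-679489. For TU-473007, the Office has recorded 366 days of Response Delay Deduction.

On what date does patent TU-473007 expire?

April 7, 2005

Earliest priority filing: 8 April 1986.
Base term: 8 April 1986 + 20 years → 8 April 2006.
Response Delay Deduction: −366 days → 7 April 2005.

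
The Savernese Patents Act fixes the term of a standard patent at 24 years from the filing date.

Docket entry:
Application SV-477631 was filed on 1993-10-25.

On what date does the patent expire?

October 25, 2017

Filing date + 24 years → 25 October 2017.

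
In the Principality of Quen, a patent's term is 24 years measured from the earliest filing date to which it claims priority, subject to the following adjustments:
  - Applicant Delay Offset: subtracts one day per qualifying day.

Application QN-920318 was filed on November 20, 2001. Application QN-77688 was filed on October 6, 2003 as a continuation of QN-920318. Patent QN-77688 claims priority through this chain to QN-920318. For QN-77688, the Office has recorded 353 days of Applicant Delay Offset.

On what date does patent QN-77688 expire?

2024-12-02

Earliest priority filing: 20 November 2001.
Base term: 20 November 2001 + 24 years → 20 November 2025.
Applicant Delay Offset: −353 days → 2 December 2024.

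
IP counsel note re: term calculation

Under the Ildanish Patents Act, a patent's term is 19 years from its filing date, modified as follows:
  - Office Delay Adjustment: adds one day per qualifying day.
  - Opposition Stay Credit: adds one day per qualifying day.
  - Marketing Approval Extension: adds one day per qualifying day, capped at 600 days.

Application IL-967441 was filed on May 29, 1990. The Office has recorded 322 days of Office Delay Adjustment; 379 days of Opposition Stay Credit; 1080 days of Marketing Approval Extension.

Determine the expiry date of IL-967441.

Base term: filing date + 19 years → 29 May 2009.
Office Delay Adjustment: +322 days → 16 April 2010.
Opposition Stay Credit: +379 days → 30 April 2011.
Marketing Approval Extension: 1080 days claimed exceeds the 600-day cap, so +600 days → 20 December 2012.

2012-12-20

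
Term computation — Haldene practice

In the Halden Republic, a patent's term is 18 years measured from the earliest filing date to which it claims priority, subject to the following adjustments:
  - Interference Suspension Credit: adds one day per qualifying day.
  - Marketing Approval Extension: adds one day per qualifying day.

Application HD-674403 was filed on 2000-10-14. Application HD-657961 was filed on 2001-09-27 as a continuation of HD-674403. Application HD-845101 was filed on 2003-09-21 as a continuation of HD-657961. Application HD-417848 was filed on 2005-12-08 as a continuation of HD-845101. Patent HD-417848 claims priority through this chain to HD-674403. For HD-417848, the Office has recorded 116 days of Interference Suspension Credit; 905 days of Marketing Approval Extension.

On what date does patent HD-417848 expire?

Earliest priority filing: 14 October 2000.
Base term: 14 October 2000 + 18 years → 14 October 2018.
Interference Suspension Credit: +116 days → 7 February 2019.
Marketing Approval Extension: +905 days → 31 July 2021.

2021-07-31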